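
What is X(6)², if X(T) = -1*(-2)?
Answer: 4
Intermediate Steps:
X(T) = 2
X(6)² = 2² = 4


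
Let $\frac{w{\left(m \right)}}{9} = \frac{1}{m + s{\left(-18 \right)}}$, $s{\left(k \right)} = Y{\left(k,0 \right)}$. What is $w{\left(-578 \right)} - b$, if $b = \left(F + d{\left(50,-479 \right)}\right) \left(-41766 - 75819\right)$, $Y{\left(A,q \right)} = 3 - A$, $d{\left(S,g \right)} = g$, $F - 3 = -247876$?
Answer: $- \frac{16265775745449}{557} \approx -2.9202 \cdot 10^{10}$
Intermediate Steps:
$F = -247873$ ($F = 3 - 247876 = -247873$)
$s{\left(k \right)} = 3 - k$
$b = 29202469920$ ($b = \left(-247873 - 479\right) \left(-41766 - 75819\right) = \left(-248352\right) \left(-117585\right) = 29202469920$)
$w{\left(m \right)} = \frac{9}{21 + m}$ ($w{\left(m \right)} = \frac{9}{m + \left(3 - -18\right)} = \frac{9}{m + \left(3 + 18\right)} = \frac{9}{m + 21} = \frac{9}{21 + m}$)
$w{\left(-578 \right)} - b = \frac{9}{21 - 578} - 29202469920 = \frac{9}{-557} - 29202469920 = 9 \left(- \frac{1}{557}\right) - 29202469920 = - \frac{9}{557} - 29202469920 = - \frac{16265775745449}{557}$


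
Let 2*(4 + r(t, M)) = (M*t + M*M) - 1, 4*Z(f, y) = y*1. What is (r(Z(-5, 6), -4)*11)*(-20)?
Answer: -110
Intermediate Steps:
Z(f, y) = y/4 (Z(f, y) = (y*1)/4 = y/4)
r(t, M) = -9/2 + M²/2 + M*t/2 (r(t, M) = -4 + ((M*t + M*M) - 1)/2 = -4 + ((M*t + M²) - 1)/2 = -4 + ((M² + M*t) - 1)/2 = -4 + (-1 + M² + M*t)/2 = -4 + (-½ + M²/2 + M*t/2) = -9/2 + M²/2 + M*t/2)
(r(Z(-5, 6), -4)*11)*(-20) = ((-9/2 + (½)*(-4)² + (½)*(-4)*((¼)*6))*11)*(-20) = ((-9/2 + (½)*16 + (½)*(-4)*(3/2))*11)*(-20) = ((-9/2 + 8 - 3)*11)*(-20) = ((½)*11)*(-20) = (11/2)*(-20) = -110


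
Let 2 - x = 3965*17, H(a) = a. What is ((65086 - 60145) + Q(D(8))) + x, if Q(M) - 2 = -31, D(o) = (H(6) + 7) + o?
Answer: -62491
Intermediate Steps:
D(o) = 13 + o (D(o) = (6 + 7) + o = 13 + o)
x = -67403 (x = 2 - 3965*17 = 2 - 1*67405 = 2 - 67405 = -67403)
Q(M) = -29 (Q(M) = 2 - 31 = -29)
((65086 - 60145) + Q(D(8))) + x = ((65086 - 60145) - 29) - 67403 = (4941 - 29) - 67403 = 4912 - 67403 = -62491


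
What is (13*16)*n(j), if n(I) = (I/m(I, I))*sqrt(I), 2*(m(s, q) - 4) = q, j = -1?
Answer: -416*I/7 ≈ -59.429*I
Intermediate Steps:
m(s, q) = 4 + q/2
n(I) = I**(3/2)/(4 + I/2) (n(I) = (I/(4 + I/2))*sqrt(I) = I**(3/2)/(4 + I/2))
(13*16)*n(j) = (13*16)*(2*(-1)**(3/2)/(8 - 1)) = 208*(2*(-I)/7) = 208*(2*(-I)*(1/7)) = 208*(-2*I/7) = -416*I/7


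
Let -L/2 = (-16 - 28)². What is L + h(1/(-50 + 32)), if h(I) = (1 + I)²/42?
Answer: -52689887/13608 ≈ -3872.0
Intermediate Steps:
L = -3872 (L = -2*(-16 - 28)² = -2*(-44)² = -2*1936 = -3872)
h(I) = (1 + I)²/42 (h(I) = (1 + I)²*(1/42) = (1 + I)²/42)
L + h(1/(-50 + 32)) = -3872 + (1 + 1/(-50 + 32))²/42 = -3872 + (1 + 1/(-18))²/42 = -3872 + (1 - 1/18)²/42 = -3872 + (17/18)²/42 = -3872 + (1/42)*(289/324) = -3872 + 289/13608 = -52689887/13608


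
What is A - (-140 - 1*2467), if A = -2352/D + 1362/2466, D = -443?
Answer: 475731544/182073 ≈ 2612.9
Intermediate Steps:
A = 1067233/182073 (A = -2352/(-443) + 1362/2466 = -2352*(-1/443) + 1362*(1/2466) = 2352/443 + 227/411 = 1067233/182073 ≈ 5.8616)
A - (-140 - 1*2467) = 1067233/182073 - (-140 - 1*2467) = 1067233/182073 - (-140 - 2467) = 1067233/182073 - 1*(-2607) = 1067233/182073 + 2607 = 475731544/182073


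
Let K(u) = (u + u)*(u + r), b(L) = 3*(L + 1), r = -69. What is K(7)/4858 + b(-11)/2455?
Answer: -32524/170377 ≈ -0.19089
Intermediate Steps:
b(L) = 3 + 3*L (b(L) = 3*(1 + L) = 3 + 3*L)
K(u) = 2*u*(-69 + u) (K(u) = (u + u)*(u - 69) = (2*u)*(-69 + u) = 2*u*(-69 + u))
K(7)/4858 + b(-11)/2455 = (2*7*(-69 + 7))/4858 + (3 + 3*(-11))/2455 = (2*7*(-62))*(1/4858) + (3 - 33)*(1/2455) = -868*1/4858 - 30*1/2455 = -62/347 - 6/491 = -32524/170377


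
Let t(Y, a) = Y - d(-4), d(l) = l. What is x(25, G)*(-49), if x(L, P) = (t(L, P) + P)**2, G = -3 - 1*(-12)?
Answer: -70756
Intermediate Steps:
G = 9 (G = -3 + 12 = 9)
t(Y, a) = 4 + Y (t(Y, a) = Y - 1*(-4) = Y + 4 = 4 + Y)
x(L, P) = (4 + L + P)**2 (x(L, P) = ((4 + L) + P)**2 = (4 + L + P)**2)
x(25, G)*(-49) = (4 + 25 + 9)**2*(-49) = 38**2*(-49) = 1444*(-49) = -70756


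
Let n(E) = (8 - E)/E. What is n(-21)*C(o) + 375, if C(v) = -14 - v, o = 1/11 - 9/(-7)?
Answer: 640711/1617 ≈ 396.23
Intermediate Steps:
o = 106/77 (o = 1*(1/11) - 9*(-⅐) = 1/11 + 9/7 = 106/77 ≈ 1.3766)
n(E) = (8 - E)/E
n(-21)*C(o) + 375 = ((8 - 1*(-21))/(-21))*(-14 - 1*106/77) + 375 = (-(8 + 21)/21)*(-14 - 106/77) + 375 = -1/21*29*(-1184/77) + 375 = -29/21*(-1184/77) + 375 = 34336/1617 + 375 = 640711/1617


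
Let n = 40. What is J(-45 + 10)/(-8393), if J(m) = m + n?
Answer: -5/8393 ≈ -0.00059573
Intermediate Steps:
J(m) = 40 + m (J(m) = m + 40 = 40 + m)
J(-45 + 10)/(-8393) = (40 + (-45 + 10))/(-8393) = (40 - 35)*(-1/8393) = 5*(-1/8393) = -5/8393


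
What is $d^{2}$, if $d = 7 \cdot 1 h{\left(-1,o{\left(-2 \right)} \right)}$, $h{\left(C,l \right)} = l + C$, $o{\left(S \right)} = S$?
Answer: $441$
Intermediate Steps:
$h{\left(C,l \right)} = C + l$
$d = -21$ ($d = 7 \cdot 1 \left(-1 - 2\right) = 7 \cdot 1 \left(-3\right) = 7 \left(-3\right) = -21$)
$d^{2} = \left(-21\right)^{2} = 441$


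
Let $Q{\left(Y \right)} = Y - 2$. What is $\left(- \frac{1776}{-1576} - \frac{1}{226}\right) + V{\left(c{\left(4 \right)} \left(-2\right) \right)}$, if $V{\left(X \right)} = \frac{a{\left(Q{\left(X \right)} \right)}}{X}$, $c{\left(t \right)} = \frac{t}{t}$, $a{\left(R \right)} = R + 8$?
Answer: $- \frac{39069}{44522} \approx -0.87752$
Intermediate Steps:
$Q{\left(Y \right)} = -2 + Y$
$a{\left(R \right)} = 8 + R$
$c{\left(t \right)} = 1$
$V{\left(X \right)} = \frac{6 + X}{X}$ ($V{\left(X \right)} = \frac{8 + \left(-2 + X\right)}{X} = \frac{6 + X}{X}$)
$\left(- \frac{1776}{-1576} - \frac{1}{226}\right) + V{\left(c{\left(4 \right)} \left(-2\right) \right)} = \left(- \frac{1776}{-1576} - \frac{1}{226}\right) + \frac{6 + 1 \left(-2\right)}{1 \left(-2\right)} = \left(\left(-1776\right) \left(- \frac{1}{1576}\right) - \frac{1}{226}\right) + \frac{6 - 2}{-2} = \left(\frac{222}{197} - \frac{1}{226}\right) - 2 = \frac{49975}{44522} - 2 = - \frac{39069}{44522}$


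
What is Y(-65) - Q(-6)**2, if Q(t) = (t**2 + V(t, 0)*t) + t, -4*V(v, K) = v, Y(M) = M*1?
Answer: -506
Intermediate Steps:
Y(M) = M
V(v, K) = -v/4
Q(t) = t + 3*t**2/4 (Q(t) = (t**2 + (-t/4)*t) + t = (t**2 - t**2/4) + t = 3*t**2/4 + t = t + 3*t**2/4)
Y(-65) - Q(-6)**2 = -65 - ((1/4)*(-6)*(4 + 3*(-6)))**2 = -65 - ((1/4)*(-6)*(4 - 18))**2 = -65 - ((1/4)*(-6)*(-14))**2 = -65 - 1*21**2 = -65 - 1*441 = -65 - 441 = -506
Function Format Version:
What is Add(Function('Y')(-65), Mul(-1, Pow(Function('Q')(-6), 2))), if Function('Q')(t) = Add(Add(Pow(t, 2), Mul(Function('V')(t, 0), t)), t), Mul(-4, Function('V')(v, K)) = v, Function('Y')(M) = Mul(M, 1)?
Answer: -506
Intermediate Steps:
Function('Y')(M) = M
Function('V')(v, K) = Mul(Rational(-1, 4), v)
Function('Q')(t) = Add(t, Mul(Rational(3, 4), Pow(t, 2))) (Function('Q')(t) = Add(Add(Pow(t, 2), Mul(Mul(Rational(-1, 4), t), t)), t) = Add(Add(Pow(t, 2), Mul(Rational(-1, 4), Pow(t, 2))), t) = Add(Mul(Rational(3, 4), Pow(t, 2)), t) = Add(t, Mul(Rational(3, 4), Pow(t, 2))))
Add(Function('Y')(-65), Mul(-1, Pow(Function('Q')(-6), 2))) = Add(-65, Mul(-1, Pow(Mul(Rational(1, 4), -6, Add(4, Mul(3, -6))), 2))) = Add(-65, Mul(-1, Pow(Mul(Rational(1, 4), -6, Add(4, -18)), 2))) = Add(-65, Mul(-1, Pow(Mul(Rational(1, 4), -6, -14), 2))) = Add(-65, Mul(-1, Pow(21, 2))) = Add(-65, Mul(-1, 441)) = Add(-65, -441) = -506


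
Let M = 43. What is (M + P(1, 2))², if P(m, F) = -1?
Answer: 1764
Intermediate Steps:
(M + P(1, 2))² = (43 - 1)² = 42² = 1764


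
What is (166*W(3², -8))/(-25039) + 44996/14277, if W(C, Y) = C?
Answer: 1105325006/357481803 ≈ 3.0920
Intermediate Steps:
(166*W(3², -8))/(-25039) + 44996/14277 = (166*3²)/(-25039) + 44996/14277 = (166*9)*(-1/25039) + 44996*(1/14277) = 1494*(-1/25039) + 44996/14277 = -1494/25039 + 44996/14277 = 1105325006/357481803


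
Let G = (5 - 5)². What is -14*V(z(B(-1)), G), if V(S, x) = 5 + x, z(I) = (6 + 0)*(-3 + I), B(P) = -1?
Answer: -70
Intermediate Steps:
z(I) = -18 + 6*I (z(I) = 6*(-3 + I) = -18 + 6*I)
G = 0 (G = 0² = 0)
-14*V(z(B(-1)), G) = -14*(5 + 0) = -14*5 = -70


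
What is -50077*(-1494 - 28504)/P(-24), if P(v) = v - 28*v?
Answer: 751104923/324 ≈ 2.3182e+6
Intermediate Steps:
P(v) = -27*v
-50077*(-1494 - 28504)/P(-24) = -50077/((-27*(-24))/(-1494 - 28504)) = -50077/(648/(-29998)) = -50077/(648*(-1/29998)) = -50077/(-324/14999) = -50077*(-14999/324) = 751104923/324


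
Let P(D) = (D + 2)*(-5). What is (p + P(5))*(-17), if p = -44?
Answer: 1343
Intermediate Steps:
P(D) = -10 - 5*D (P(D) = (2 + D)*(-5) = -10 - 5*D)
(p + P(5))*(-17) = (-44 + (-10 - 5*5))*(-17) = (-44 + (-10 - 25))*(-17) = (-44 - 35)*(-17) = -79*(-17) = 1343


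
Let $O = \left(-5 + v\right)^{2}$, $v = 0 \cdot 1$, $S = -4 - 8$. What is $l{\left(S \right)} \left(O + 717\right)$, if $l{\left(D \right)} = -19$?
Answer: $-14098$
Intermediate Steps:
$S = -12$ ($S = -4 - 8 = -12$)
$v = 0$
$O = 25$ ($O = \left(-5 + 0\right)^{2} = \left(-5\right)^{2} = 25$)
$l{\left(S \right)} \left(O + 717\right) = - 19 \left(25 + 717\right) = \left(-19\right) 742 = -14098$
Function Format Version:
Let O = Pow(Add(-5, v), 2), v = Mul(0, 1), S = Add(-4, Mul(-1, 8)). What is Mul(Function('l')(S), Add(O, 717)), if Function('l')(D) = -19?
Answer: -14098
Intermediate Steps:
S = -12 (S = Add(-4, -8) = -12)
v = 0
O = 25 (O = Pow(Add(-5, 0), 2) = Pow(-5, 2) = 25)
Mul(Function('l')(S), Add(O, 717)) = Mul(-19, Add(25, 717)) = Mul(-19, 742) = -14098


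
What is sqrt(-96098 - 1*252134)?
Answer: 2*I*sqrt(87058) ≈ 590.11*I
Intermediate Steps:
sqrt(-96098 - 1*252134) = sqrt(-96098 - 252134) = sqrt(-348232) = 2*I*sqrt(87058)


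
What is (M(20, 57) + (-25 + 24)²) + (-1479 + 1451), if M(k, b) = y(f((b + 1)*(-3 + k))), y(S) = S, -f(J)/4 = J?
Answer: -3971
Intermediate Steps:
f(J) = -4*J
M(k, b) = -4*(1 + b)*(-3 + k) (M(k, b) = -4*(b + 1)*(-3 + k) = -4*(1 + b)*(-3 + k))
(M(20, 57) + (-25 + 24)²) + (-1479 + 1451) = ((12 - 4*20 + 12*57 - 4*57*20) + (-25 + 24)²) + (-1479 + 1451) = ((12 - 80 + 684 - 4560) + (-1)²) - 28 = (-3944 + 1) - 28 = -3943 - 28 = -3971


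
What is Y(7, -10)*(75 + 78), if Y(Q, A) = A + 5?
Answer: -765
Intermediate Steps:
Y(Q, A) = 5 + A
Y(7, -10)*(75 + 78) = (5 - 10)*(75 + 78) = -5*153 = -765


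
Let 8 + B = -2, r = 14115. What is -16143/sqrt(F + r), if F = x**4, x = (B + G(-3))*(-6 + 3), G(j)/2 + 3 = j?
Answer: -5381*sqrt(18988851)/6329617 ≈ -3.7045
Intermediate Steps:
B = -10 (B = -8 - 2 = -10)
G(j) = -6 + 2*j
x = 66 (x = (-10 + (-6 + 2*(-3)))*(-6 + 3) = (-10 + (-6 - 6))*(-3) = (-10 - 12)*(-3) = -22*(-3) = 66)
F = 18974736 (F = 66**4 = 18974736)
-16143/sqrt(F + r) = -16143/sqrt(18974736 + 14115) = -16143*sqrt(18988851)/18988851 = -5381*sqrt(18988851)/6329617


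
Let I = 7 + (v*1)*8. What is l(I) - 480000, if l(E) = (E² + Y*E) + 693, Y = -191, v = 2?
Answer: -483171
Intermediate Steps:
I = 23 (I = 7 + (2*1)*8 = 7 + 2*8 = 7 + 16 = 23)
l(E) = 693 + E² - 191*E (l(E) = (E² - 191*E) + 693 = 693 + E² - 191*E)
l(I) - 480000 = (693 + 23² - 191*23) - 480000 = (693 + 529 - 4393) - 480000 = -3171 - 480000 = -483171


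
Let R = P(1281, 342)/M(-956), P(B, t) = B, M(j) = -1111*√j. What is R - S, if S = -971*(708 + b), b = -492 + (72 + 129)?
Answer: 404907 + 1281*I*√239/531058 ≈ 4.0491e+5 + 0.037291*I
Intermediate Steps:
b = -291 (b = -492 + 201 = -291)
R = 1281*I*√239/531058 (R = 1281/((-2222*I*√239)) = 1281*(I*√239/531058) = 1281*I*√239/531058 ≈ 0.037291*I)
S = -404907 (S = -971*(708 - 291) = -971*417 = -404907)
R - S = 1281*I*√239/531058 - 1*(-404907) = 1281*I*√239/531058 + 404907 = 404907 + 1281*I*√239/531058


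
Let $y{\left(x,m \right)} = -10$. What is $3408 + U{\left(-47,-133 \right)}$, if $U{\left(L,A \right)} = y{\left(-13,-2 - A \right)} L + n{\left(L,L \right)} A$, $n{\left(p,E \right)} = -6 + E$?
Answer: $10927$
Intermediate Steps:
$U{\left(L,A \right)} = - 10 L + A \left(-6 + L\right)$ ($U{\left(L,A \right)} = - 10 L + \left(-6 + L\right) A = - 10 L + A \left(-6 + L\right)$)
$3408 + U{\left(-47,-133 \right)} = 3408 - \left(-470 + 133 \left(-6 - 47\right)\right) = 3408 + \left(470 - -7049\right) = 3408 + \left(470 + 7049\right) = 3408 + 7519 = 10927$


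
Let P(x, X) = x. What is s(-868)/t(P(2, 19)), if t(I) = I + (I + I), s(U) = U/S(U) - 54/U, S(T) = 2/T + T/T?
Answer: -163481317/1127532 ≈ -144.99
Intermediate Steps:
S(T) = 1 + 2/T (S(T) = 2/T + 1 = 1 + 2/T)
s(U) = -54/U + U**2/(2 + U) (s(U) = U/(((2 + U)/U)) - 54/U = U*(U/(2 + U)) - 54/U = U**2/(2 + U) - 54/U = -54/U + U**2/(2 + U))
t(I) = 3*I (t(I) = I + 2*I = 3*I)
s(-868)/t(P(2, 19)) = ((-108 + (-868)**3 - 54*(-868))/((-868)*(2 - 868)))/((3*2)) = -1/868*(-108 - 653972032 + 46872)/(-866)/6 = -1/868*(-1/866)*(-653925268)*(1/6) = -163481317/187922*1/6 = -163481317/1127532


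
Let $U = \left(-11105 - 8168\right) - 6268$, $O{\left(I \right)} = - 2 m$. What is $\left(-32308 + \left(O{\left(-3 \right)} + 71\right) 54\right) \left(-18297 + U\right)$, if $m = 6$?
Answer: $1276650236$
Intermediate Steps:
$O{\left(I \right)} = -12$ ($O{\left(I \right)} = \left(-2\right) 6 = -12$)
$U = -25541$ ($U = -19273 - 6268 = -25541$)
$\left(-32308 + \left(O{\left(-3 \right)} + 71\right) 54\right) \left(-18297 + U\right) = \left(-32308 + \left(-12 + 71\right) 54\right) \left(-18297 - 25541\right) = \left(-32308 + 59 \cdot 54\right) \left(-43838\right) = \left(-32308 + 3186\right) \left(-43838\right) = \left(-29122\right) \left(-43838\right) = 1276650236$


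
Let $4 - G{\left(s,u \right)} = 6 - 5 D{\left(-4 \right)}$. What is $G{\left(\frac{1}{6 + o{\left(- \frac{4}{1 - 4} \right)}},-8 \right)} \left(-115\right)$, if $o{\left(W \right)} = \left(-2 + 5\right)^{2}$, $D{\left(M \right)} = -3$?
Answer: $1955$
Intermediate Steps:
$o{\left(W \right)} = 9$ ($o{\left(W \right)} = 3^{2} = 9$)
$G{\left(s,u \right)} = -17$ ($G{\left(s,u \right)} = 4 - \left(6 - -15\right) = 4 - \left(6 + 15\right) = 4 - 21 = -17$)
$G{\left(\frac{1}{6 + o{\left(- \frac{4}{1 - 4} \right)}},-8 \right)} \left(-115\right) = \left(-17\right) \left(-115\right) = 1955$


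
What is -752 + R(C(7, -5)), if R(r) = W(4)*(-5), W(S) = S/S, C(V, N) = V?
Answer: -757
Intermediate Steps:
W(S) = 1
R(r) = -5 (R(r) = 1*(-5) = -5)
-752 + R(C(7, -5)) = -752 - 5 = -757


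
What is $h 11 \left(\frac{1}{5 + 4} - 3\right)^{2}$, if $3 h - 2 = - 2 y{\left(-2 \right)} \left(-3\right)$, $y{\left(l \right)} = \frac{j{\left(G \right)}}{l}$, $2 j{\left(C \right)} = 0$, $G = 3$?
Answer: $\frac{14872}{243} \approx 61.202$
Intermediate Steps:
$j{\left(C \right)} = 0$ ($j{\left(C \right)} = \frac{1}{2} \cdot 0 = 0$)
$y{\left(l \right)} = 0$ ($y{\left(l \right)} = \frac{0}{l} = 0$)
$h = \frac{2}{3}$ ($h = \frac{2}{3} + \frac{\left(-2\right) 0 \left(-3\right)}{3} = \frac{2}{3} + \frac{0 \left(-3\right)}{3} = \frac{2}{3} + \frac{1}{3} \cdot 0 = \frac{2}{3} + 0 = \frac{2}{3} \approx 0.66667$)
$h 11 \left(\frac{1}{5 + 4} - 3\right)^{2} = \frac{2}{3} \cdot 11 \left(\frac{1}{5 + 4} - 3\right)^{2} = \frac{22 \left(\frac{1}{9} - 3\right)^{2}}{3} = \frac{22 \left(- \frac{26}{9}\right)^{2}}{3} = \frac{22}{3} \cdot \frac{676}{81} = \frac{14872}{243}$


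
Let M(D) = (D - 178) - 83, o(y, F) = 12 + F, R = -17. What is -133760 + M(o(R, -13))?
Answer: -134022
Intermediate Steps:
M(D) = -261 + D (M(D) = (-178 + D) - 83 = -261 + D)
-133760 + M(o(R, -13)) = -133760 + (-261 + (12 - 13)) = -133760 + (-261 - 1) = -133760 - 262 = -134022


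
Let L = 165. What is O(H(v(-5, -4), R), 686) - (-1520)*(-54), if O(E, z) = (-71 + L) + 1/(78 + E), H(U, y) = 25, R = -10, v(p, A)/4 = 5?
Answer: -8444557/103 ≈ -81986.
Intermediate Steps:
v(p, A) = 20 (v(p, A) = 4*5 = 20)
O(E, z) = 94 + 1/(78 + E) (O(E, z) = (-71 + 165) + 1/(78 + E) = 94 + 1/(78 + E))
O(H(v(-5, -4), R), 686) - (-1520)*(-54) = (7333 + 94*25)/(78 + 25) - (-1520)*(-54) = (7333 + 2350)/103 - 1*82080 = (1/103)*9683 - 82080 = 9683/103 - 82080 = -8444557/103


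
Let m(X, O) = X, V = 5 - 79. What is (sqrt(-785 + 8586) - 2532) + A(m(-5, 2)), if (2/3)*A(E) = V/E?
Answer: -12549/5 + sqrt(7801) ≈ -2421.5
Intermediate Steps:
V = -74
A(E) = -111/E (A(E) = 3*(-74/E)/2 = -111/E)
(sqrt(-785 + 8586) - 2532) + A(m(-5, 2)) = (sqrt(-785 + 8586) - 2532) - 111/(-5) = (sqrt(7801) - 2532) - 111*(-1/5) = (-2532 + sqrt(7801)) + 111/5 = -12549/5 + sqrt(7801)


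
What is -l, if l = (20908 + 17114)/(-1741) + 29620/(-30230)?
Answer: 120097348/5263043 ≈ 22.819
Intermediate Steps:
l = -120097348/5263043 (l = 38022*(-1/1741) + 29620*(-1/30230) = -38022/1741 - 2962/3023 = -120097348/5263043 ≈ -22.819)
-l = -1*(-120097348/5263043) = 120097348/5263043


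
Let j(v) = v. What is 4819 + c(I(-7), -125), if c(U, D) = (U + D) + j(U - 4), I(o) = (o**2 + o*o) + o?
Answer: 4872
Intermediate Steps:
I(o) = o + 2*o**2 (I(o) = (o**2 + o**2) + o = 2*o**2 + o = o + 2*o**2)
c(U, D) = -4 + D + 2*U (c(U, D) = (U + D) + (U - 4) = (D + U) + (-4 + U) = -4 + D + 2*U)
4819 + c(I(-7), -125) = 4819 + (-4 - 125 + 2*(-7*(1 + 2*(-7)))) = 4819 + (-4 - 125 + 2*(-7*(1 - 14))) = 4819 + (-4 - 125 + 2*(-7*(-13))) = 4819 + (-4 - 125 + 2*91) = 4819 + (-4 - 125 + 182) = 4819 + 53 = 4872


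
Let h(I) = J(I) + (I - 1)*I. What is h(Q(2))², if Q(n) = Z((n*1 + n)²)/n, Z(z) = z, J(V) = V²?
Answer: 14400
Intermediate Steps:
Q(n) = 4*n (Q(n) = (n*1 + n)²/n = (n + n)²/n = (2*n)²/n = (4*n²)/n = 4*n)
h(I) = I² + I*(-1 + I) (h(I) = I² + (I - 1)*I = I² + (-1 + I)*I = I² + I*(-1 + I))
h(Q(2))² = ((4*2)*(-1 + 2*(4*2)))² = (8*(-1 + 2*8))² = (8*(-1 + 16))² = (8*15)² = 120² = 14400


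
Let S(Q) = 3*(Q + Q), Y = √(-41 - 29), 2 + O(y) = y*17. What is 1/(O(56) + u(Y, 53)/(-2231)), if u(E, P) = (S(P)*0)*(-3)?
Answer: 1/950 ≈ 0.0010526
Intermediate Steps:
O(y) = -2 + 17*y (O(y) = -2 + y*17 = -2 + 17*y)
Y = I*√70 (Y = √(-70) = I*√70 ≈ 8.3666*I)
S(Q) = 6*Q (S(Q) = 3*(2*Q) = 6*Q)
u(E, P) = 0 (u(E, P) = ((6*P)*0)*(-3) = 0*(-3) = 0)
1/(O(56) + u(Y, 53)/(-2231)) = 1/((-2 + 17*56) + 0/(-2231)) = 1/((-2 + 952) + 0*(-1/2231)) = 1/(950 + 0) = 1/950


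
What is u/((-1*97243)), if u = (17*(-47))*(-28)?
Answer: -476/2069 ≈ -0.23006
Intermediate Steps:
u = 22372 (u = -799*(-28) = 22372)
u/((-1*97243)) = 22372/((-1*97243)) = 22372/(-97243) = 22372*(-1/97243) = -476/2069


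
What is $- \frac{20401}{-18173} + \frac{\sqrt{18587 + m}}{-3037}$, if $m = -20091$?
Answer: $\frac{20401}{18173} - \frac{4 i \sqrt{94}}{3037} \approx 1.1226 - 0.01277 i$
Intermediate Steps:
$- \frac{20401}{-18173} + \frac{\sqrt{18587 + m}}{-3037} = - \frac{20401}{-18173} + \frac{\sqrt{18587 - 20091}}{-3037} = \left(-20401\right) \left(- \frac{1}{18173}\right) + \sqrt{-1504} \left(- \frac{1}{3037}\right) = \frac{20401}{18173} + 4 i \sqrt{94} \left(- \frac{1}{3037}\right) = \frac{20401}{18173} - \frac{4 i \sqrt{94}}{3037}$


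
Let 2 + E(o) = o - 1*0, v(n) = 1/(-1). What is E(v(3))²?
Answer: 9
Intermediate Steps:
v(n) = -1
E(o) = -2 + o (E(o) = -2 + (o - 1*0) = -2 + (o + 0) = -2 + o)
E(v(3))² = (-2 - 1)² = (-3)² = 9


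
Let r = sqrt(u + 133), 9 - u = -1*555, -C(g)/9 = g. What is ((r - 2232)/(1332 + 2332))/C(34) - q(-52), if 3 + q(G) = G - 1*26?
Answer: 1261363/15572 - sqrt(697)/1121184 ≈ 81.002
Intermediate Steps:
C(g) = -9*g
u = 564 (u = 9 - (-1)*555 = 9 - 1*(-555) = 9 + 555 = 564)
r = sqrt(697) (r = sqrt(564 + 133) = sqrt(697) ≈ 26.401)
q(G) = -29 + G (q(G) = -3 + (G - 1*26) = -3 + (G - 26) = -3 + (-26 + G) = -29 + G)
((r - 2232)/(1332 + 2332))/C(34) - q(-52) = ((sqrt(697) - 2232)/(1332 + 2332))/((-9*34)) - (-29 - 52) = ((-2232 + sqrt(697))/3664)/(-306) - 1*(-81) = ((-2232 + sqrt(697))*(1/3664))*(-1/306) + 81 = (-279/458 + sqrt(697)/3664)*(-1/306) + 81 = (31/15572 - sqrt(697)/1121184) + 81 = 1261363/15572 - sqrt(697)/1121184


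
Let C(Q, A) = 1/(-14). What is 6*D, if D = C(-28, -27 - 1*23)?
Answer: -3/7 ≈ -0.42857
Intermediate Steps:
C(Q, A) = -1/14
D = -1/14 ≈ -0.071429
6*D = 6*(-1/14) = -3/7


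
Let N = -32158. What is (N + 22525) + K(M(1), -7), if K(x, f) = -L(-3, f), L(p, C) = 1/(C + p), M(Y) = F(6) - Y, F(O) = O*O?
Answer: -96329/10 ≈ -9632.9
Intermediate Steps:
F(O) = O²
M(Y) = 36 - Y (M(Y) = 6² - Y = 36 - Y)
K(x, f) = -1/(-3 + f) (K(x, f) = -1/(f - 3) = -1/(-3 + f))
(N + 22525) + K(M(1), -7) = (-32158 + 22525) - 1/(-3 - 7) = -9633 - 1/(-10) = -9633 - 1*(-⅒) = -9633 + ⅒ = -96329/10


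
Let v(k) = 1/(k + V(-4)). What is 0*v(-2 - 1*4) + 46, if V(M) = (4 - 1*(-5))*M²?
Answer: 46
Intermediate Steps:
V(M) = 9*M² (V(M) = (4 + 5)*M² = 9*M²)
v(k) = 1/(144 + k) (v(k) = 1/(k + 9*(-4)²) = 1/(k + 9*16) = 1/(k + 144) = 1/(144 + k))
0*v(-2 - 1*4) + 46 = 0/(144 + (-2 - 1*4)) + 46 = 0/(144 + (-2 - 4)) + 46 = 0/(144 - 6) + 46 = 0/138 + 46 = 0*(1/138) + 46 = 0 + 46 = 46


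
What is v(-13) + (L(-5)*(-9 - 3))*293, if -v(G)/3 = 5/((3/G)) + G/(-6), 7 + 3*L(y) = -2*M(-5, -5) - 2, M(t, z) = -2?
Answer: 11837/2 ≈ 5918.5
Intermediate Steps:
L(y) = -5/3 (L(y) = -7/3 + (-2*(-2) - 2)/3 = -7/3 + (4 - 2)/3 = -7/3 + (⅓)*2 = -7/3 + ⅔ = -5/3)
v(G) = -9*G/2 (v(G) = -3*(5/((3/G)) + G/(-6)) = -3*(5*(G/3) + G*(-⅙)) = -3*(5*G/3 - G/6) = -9*G/2)
v(-13) + (L(-5)*(-9 - 3))*293 = -9/2*(-13) - 5*(-9 - 3)/3*293 = 117/2 - 5/3*(-12)*293 = 117/2 + 20*293 = 117/2 + 5860 = 11837/2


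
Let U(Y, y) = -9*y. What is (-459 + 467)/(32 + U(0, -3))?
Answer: 8/59 ≈ 0.13559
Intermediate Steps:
(-459 + 467)/(32 + U(0, -3)) = (-459 + 467)/(32 - 9*(-3)) = 8/(32 + 27) = 8/59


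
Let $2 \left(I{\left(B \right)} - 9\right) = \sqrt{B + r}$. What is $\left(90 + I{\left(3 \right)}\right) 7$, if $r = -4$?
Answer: $693 + \frac{7 i}{2} \approx 693.0 + 3.5 i$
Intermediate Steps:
$I{\left(B \right)} = 9 + \frac{\sqrt{-4 + B}}{2}$ ($I{\left(B \right)} = 9 + \frac{\sqrt{B - 4}}{2} = 9 + \frac{\sqrt{-4 + B}}{2}$)
$\left(90 + I{\left(3 \right)}\right) 7 = \left(90 + \left(9 + \frac{\sqrt{-4 + 3}}{2}\right)\right) 7 = \left(90 + \left(9 + \frac{\sqrt{-1}}{2}\right)\right) 7 = \left(90 + \left(9 + \frac{i}{2}\right)\right) 7 = \left(99 + \frac{i}{2}\right) 7 = 693 + \frac{7 i}{2}$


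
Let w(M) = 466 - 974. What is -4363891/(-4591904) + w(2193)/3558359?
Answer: 15525958127637/16339642925536 ≈ 0.95020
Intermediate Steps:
w(M) = -508
-4363891/(-4591904) + w(2193)/3558359 = -4363891/(-4591904) - 508/3558359 = -4363891*(-1/4591904) - 508*1/3558359 = 4363891/4591904 - 508/3558359 = 15525958127637/16339642925536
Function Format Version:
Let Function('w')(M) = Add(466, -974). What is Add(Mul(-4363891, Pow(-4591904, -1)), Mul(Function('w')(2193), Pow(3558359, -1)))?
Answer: Rational(15525958127637, 16339642925536) ≈ 0.95020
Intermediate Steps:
Function('w')(M) = -508
Add(Mul(-4363891, Pow(-4591904, -1)), Mul(Function('w')(2193), Pow(3558359, -1))) = Add(Mul(-4363891, Pow(-4591904, -1)), Mul(-508, Pow(3558359, -1))) = Add(Mul(-4363891, Rational(-1, 4591904)), Mul(-508, Rational(1, 3558359))) = Add(Rational(4363891, 4591904), Rational(-508, 3558359)) = Rational(15525958127637, 16339642925536)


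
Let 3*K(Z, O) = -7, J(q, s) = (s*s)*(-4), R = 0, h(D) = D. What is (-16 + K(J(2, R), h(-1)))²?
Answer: 3025/9 ≈ 336.11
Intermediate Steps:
J(q, s) = -4*s² (J(q, s) = s²*(-4) = -4*s²)
K(Z, O) = -7/3 (K(Z, O) = (⅓)*(-7) = -7/3)
(-16 + K(J(2, R), h(-1)))² = (-16 - 7/3)² = (-55/3)² = 3025/9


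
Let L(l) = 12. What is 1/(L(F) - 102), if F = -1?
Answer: -1/90 ≈ -0.011111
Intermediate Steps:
1/(L(F) - 102) = 1/(12 - 102) = 1/(-90) = -1/90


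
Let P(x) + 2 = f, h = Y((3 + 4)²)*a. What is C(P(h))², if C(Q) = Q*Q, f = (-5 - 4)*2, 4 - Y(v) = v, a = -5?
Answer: 160000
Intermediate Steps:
Y(v) = 4 - v
f = -18 (f = -9*2 = -18)
h = 225 (h = (4 - (3 + 4)²)*(-5) = (4 - 1*7²)*(-5) = (4 - 1*49)*(-5) = (4 - 49)*(-5) = -45*(-5) = 225)
P(x) = -20 (P(x) = -2 - 18 = -20)
C(Q) = Q²
C(P(h))² = ((-20)²)² = 400² = 160000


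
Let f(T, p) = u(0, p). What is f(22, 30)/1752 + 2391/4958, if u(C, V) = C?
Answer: 2391/4958 ≈ 0.48225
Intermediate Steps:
f(T, p) = 0
f(22, 30)/1752 + 2391/4958 = 0/1752 + 2391/4958 = 0*(1/1752) + 2391*(1/4958) = 0 + 2391/4958 = 2391/4958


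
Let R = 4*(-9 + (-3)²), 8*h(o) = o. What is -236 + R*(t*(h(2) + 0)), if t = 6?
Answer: -236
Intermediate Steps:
h(o) = o/8
R = 0 (R = 4*(-9 + 9) = 4*0 = 0)
-236 + R*(t*(h(2) + 0)) = -236 + 0*(6*((⅛)*2 + 0)) = -236 + 0*(6*(¼ + 0)) = -236 + 0*(6*(¼)) = -236 + 0*(3/2) = -236 + 0 = -236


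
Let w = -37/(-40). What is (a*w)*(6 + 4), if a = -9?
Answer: -333/4 ≈ -83.250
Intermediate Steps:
w = 37/40 (w = -37*(-1/40) = 37/40 ≈ 0.92500)
(a*w)*(6 + 4) = (-9*37/40)*(6 + 4) = -333/40*10 = -333/4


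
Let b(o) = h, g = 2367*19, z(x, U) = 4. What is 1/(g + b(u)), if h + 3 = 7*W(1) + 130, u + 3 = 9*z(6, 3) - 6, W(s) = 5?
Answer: 1/45135 ≈ 2.2156e-5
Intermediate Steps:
u = 27 (u = -3 + (9*4 - 6) = -3 + (36 - 6) = -3 + 30 = 27)
g = 44973
h = 162 (h = -3 + (7*5 + 130) = -3 + (35 + 130) = -3 + 165 = 162)
b(o) = 162
1/(g + b(u)) = 1/(44973 + 162) = 1/45135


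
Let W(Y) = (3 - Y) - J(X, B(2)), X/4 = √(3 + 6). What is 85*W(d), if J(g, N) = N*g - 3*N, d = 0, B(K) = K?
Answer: -1275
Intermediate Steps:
X = 12 (X = 4*√(3 + 6) = 4*√9 = 4*3 = 12)
J(g, N) = -3*N + N*g
W(Y) = -15 - Y (W(Y) = (3 - Y) - 2*(-3 + 12) = (3 - Y) - 2*9 = (3 - Y) - 1*18 = (3 - Y) - 18 = -15 - Y)
85*W(d) = 85*(-15 - 1*0) = 85*(-15 + 0) = 85*(-15) = -1275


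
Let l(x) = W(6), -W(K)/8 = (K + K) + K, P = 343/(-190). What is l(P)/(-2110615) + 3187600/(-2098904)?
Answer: -840936766478/553747283245 ≈ -1.5186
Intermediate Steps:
P = -343/190 (P = 343*(-1/190) = -343/190 ≈ -1.8053)
W(K) = -24*K (W(K) = -8*((K + K) + K) = -8*(2*K + K) = -24*K)
l(x) = -144 (l(x) = -24*6 = -144)
l(P)/(-2110615) + 3187600/(-2098904) = -144/(-2110615) + 3187600/(-2098904) = -144*(-1/2110615) + 3187600*(-1/2098904) = 144/2110615 - 398450/262363 = -840936766478/553747283245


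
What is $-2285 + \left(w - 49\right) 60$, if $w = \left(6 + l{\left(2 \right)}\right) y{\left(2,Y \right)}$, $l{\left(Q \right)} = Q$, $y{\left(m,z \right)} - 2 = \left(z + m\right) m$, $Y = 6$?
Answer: $3415$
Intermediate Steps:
$y{\left(m,z \right)} = 2 + m \left(m + z\right)$ ($y{\left(m,z \right)} = 2 + \left(z + m\right) m = 2 + \left(m + z\right) m = 2 + m \left(m + z\right)$)
$w = 144$ ($w = \left(6 + 2\right) \left(2 + 2^{2} + 2 \cdot 6\right) = 8 \left(2 + 4 + 12\right) = 8 \cdot 18 = 144$)
$-2285 + \left(w - 49\right) 60 = -2285 + \left(144 - 49\right) 60 = -2285 + 95 \cdot 60 = -2285 + 5700 = 3415$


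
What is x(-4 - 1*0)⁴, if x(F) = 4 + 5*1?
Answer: 6561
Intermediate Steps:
x(F) = 9 (x(F) = 4 + 5 = 9)
x(-4 - 1*0)⁴ = 9⁴ = 6561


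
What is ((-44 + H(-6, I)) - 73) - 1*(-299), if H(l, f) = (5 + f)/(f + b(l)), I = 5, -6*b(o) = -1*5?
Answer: 1286/7 ≈ 183.71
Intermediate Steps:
b(o) = 5/6 (b(o) = -(-1)*5/6 = -1/6*(-5) = 5/6)
H(l, f) = (5 + f)/(5/6 + f) (H(l, f) = (5 + f)/(f + 5/6) = (5 + f)/(5/6 + f))
((-44 + H(-6, I)) - 73) - 1*(-299) = ((-44 + 6*(5 + 5)/(5 + 6*5)) - 73) - 1*(-299) = ((-44 + 6*10/(5 + 30)) - 73) + 299 = ((-44 + 6*10/35) - 73) + 299 = ((-44 + 6*(1/35)*10) - 73) + 299 = ((-44 + 12/7) - 73) + 299 = (-296/7 - 73) + 299 = -807/7 + 299 = 1286/7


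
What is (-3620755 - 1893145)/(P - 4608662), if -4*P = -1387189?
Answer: 22055600/17047459 ≈ 1.2938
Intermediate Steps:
P = 1387189/4 (P = -¼*(-1387189) = 1387189/4 ≈ 3.4680e+5)
(-3620755 - 1893145)/(P - 4608662) = (-3620755 - 1893145)/(1387189/4 - 4608662) = -5513900/(-17047459/4) = -5513900*(-4/17047459) = 22055600/17047459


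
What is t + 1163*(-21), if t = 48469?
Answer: 24046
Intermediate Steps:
t + 1163*(-21) = 48469 + 1163*(-21) = 48469 - 24423 = 24046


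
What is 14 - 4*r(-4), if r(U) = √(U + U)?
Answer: 14 - 8*I*√2 ≈ 14.0 - 11.314*I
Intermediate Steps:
r(U) = √2*√U (r(U) = √(2*U) = √2*√U)
14 - 4*r(-4) = 14 - 4*√2*√(-4) = 14 - 4*√2*2*I = 14 - 8*I*√2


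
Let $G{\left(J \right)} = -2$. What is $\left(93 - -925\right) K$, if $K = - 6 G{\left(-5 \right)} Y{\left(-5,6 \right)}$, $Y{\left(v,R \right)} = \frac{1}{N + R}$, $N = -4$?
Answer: $6108$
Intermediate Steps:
$Y{\left(v,R \right)} = \frac{1}{-4 + R}$
$K = 6$ ($K = \frac{\left(-6\right) \left(-2\right)}{-4 + 6} = \frac{12}{2} = 12 \cdot \frac{1}{2} = 6$)
$\left(93 - -925\right) K = \left(93 - -925\right) 6 = \left(93 + 925\right) 6 = 1018 \cdot 6 = 6108$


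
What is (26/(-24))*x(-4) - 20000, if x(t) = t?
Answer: -59987/3 ≈ -19996.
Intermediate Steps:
(26/(-24))*x(-4) - 20000 = (26/(-24))*(-4) - 20000 = (26*(-1/24))*(-4) - 20000 = -13/12*(-4) - 20000 = 13/3 - 20000 = -59987/3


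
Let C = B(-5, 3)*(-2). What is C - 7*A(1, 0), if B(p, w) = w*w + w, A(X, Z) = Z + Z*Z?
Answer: -24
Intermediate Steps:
A(X, Z) = Z + Z²
B(p, w) = w + w² (B(p, w) = w² + w = w + w²)
C = -24 (C = (3*(1 + 3))*(-2) = (3*4)*(-2) = 12*(-2) = -24)
C - 7*A(1, 0) = -24 - 0*(1 + 0) = -24 - 0 = -24 - 7*0 = -24 + 0 = -24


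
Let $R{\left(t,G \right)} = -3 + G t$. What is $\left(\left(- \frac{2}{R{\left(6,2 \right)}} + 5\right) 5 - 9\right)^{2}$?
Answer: $\frac{17956}{81} \approx 221.68$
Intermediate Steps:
$\left(\left(- \frac{2}{R{\left(6,2 \right)}} + 5\right) 5 - 9\right)^{2} = \left(\left(- \frac{2}{-3 + 2 \cdot 6} + 5\right) 5 - 9\right)^{2} = \left(\left(- \frac{2}{-3 + 12} + 5\right) 5 - 9\right)^{2} = \left(\left(- \frac{2}{9} + 5\right) 5 - 9\right)^{2} = \left(\frac{43}{9} \cdot 5 - 9\right)^{2} = \left(\frac{215}{9} - 9\right)^{2} = \left(\frac{134}{9}\right)^{2} = \frac{17956}{81}$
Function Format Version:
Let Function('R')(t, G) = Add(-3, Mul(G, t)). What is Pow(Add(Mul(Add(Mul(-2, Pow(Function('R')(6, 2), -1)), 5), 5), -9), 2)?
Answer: Rational(17956, 81) ≈ 221.68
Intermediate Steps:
Pow(Add(Mul(Add(Mul(-2, Pow(Function('R')(6, 2), -1)), 5), 5), -9), 2) = Pow(Add(Mul(Add(Mul(-2, Pow(Add(-3, Mul(2, 6)), -1)), 5), 5), -9), 2) = Pow(Add(Mul(Add(Mul(-2, Pow(Add(-3, 12), -1)), 5), 5), -9), 2) = Pow(Add(Mul(Add(Mul(-2, Pow(9, -1)), 5), 5), -9), 2) = Pow(Add(Mul(Add(Mul(-2, Rational(1, 9)), 5), 5), -9), 2) = Pow(Add(Mul(Add(Rational(-2, 9), 5), 5), -9), 2) = Pow(Add(Mul(Rational(43, 9), 5), -9), 2) = Pow(Add(Rational(215, 9), -9), 2) = Pow(Rational(134, 9), 2) = Rational(17956, 81)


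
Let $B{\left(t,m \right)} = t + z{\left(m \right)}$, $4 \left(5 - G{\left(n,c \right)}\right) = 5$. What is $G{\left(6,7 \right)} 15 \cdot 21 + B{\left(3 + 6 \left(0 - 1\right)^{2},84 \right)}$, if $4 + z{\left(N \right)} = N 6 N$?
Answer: $\frac{174089}{4} \approx 43522.0$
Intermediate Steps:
$z{\left(N \right)} = -4 + 6 N^{2}$ ($z{\left(N \right)} = -4 + N 6 N = -4 + 6 N N = -4 + 6 N^{2}$)
$G{\left(n,c \right)} = \frac{15}{4}$ ($G{\left(n,c \right)} = 5 - \frac{5}{4} = \frac{15}{4}$)
$B{\left(t,m \right)} = -4 + t + 6 m^{2}$ ($B{\left(t,m \right)} = t + \left(-4 + 6 m^{2}\right) = -4 + t + 6 m^{2}$)
$G{\left(6,7 \right)} 15 \cdot 21 + B{\left(3 + 6 \left(0 - 1\right)^{2},84 \right)} = \frac{15}{4} \cdot 15 \cdot 21 + \left(-4 + \left(3 + 6 \left(0 - 1\right)^{2}\right) + 6 \cdot 84^{2}\right) = \frac{225}{4} \cdot 21 + \left(-4 + \left(3 + 6 \left(-1\right)^{2}\right) + 6 \cdot 7056\right) = \frac{4725}{4} + \left(-4 + \left(3 + 6 \cdot 1\right) + 42336\right) = \frac{4725}{4} + \left(-4 + \left(3 + 6\right) + 42336\right) = \frac{4725}{4} + \left(-4 + 9 + 42336\right) = \frac{4725}{4} + 42341 = \frac{174089}{4}$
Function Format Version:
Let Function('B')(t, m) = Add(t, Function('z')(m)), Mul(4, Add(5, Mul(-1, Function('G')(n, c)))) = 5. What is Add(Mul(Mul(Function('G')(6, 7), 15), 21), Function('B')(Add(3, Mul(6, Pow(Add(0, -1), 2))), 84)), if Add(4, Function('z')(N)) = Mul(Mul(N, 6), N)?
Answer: Rational(174089, 4) ≈ 43522.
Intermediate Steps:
Function('z')(N) = Add(-4, Mul(6, Pow(N, 2))) (Function('z')(N) = Add(-4, Mul(Mul(N, 6), N)) = Add(-4, Mul(Mul(6, N), N)) = Add(-4, Mul(6, Pow(N, 2))))
Function('G')(n, c) = Rational(15, 4) (Function('G')(n, c) = Add(5, Mul(Rational(-1, 4), 5)) = Add(5, Rational(-5, 4)) = Rational(15, 4))
Function('B')(t, m) = Add(-4, t, Mul(6, Pow(m, 2))) (Function('B')(t, m) = Add(t, Add(-4, Mul(6, Pow(m, 2)))) = Add(-4, t, Mul(6, Pow(m, 2))))
Add(Mul(Mul(Function('G')(6, 7), 15), 21), Function('B')(Add(3, Mul(6, Pow(Add(0, -1), 2))), 84)) = Add(Mul(Mul(Rational(15, 4), 15), 21), Add(-4, Add(3, Mul(6, Pow(Add(0, -1), 2))), Mul(6, Pow(84, 2)))) = Add(Mul(Rational(225, 4), 21), Add(-4, Add(3, Mul(6, Pow(-1, 2))), Mul(6, 7056))) = Add(Rational(4725, 4), Add(-4, Add(3, Mul(6, 1)), 42336)) = Add(Rational(4725, 4), Add(-4, Add(3, 6), 42336)) = Add(Rational(4725, 4), Add(-4, 9, 42336)) = Add(Rational(4725, 4), 42341) = Rational(174089, 4)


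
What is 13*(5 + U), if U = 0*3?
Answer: 65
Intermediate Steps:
U = 0
13*(5 + U) = 13*(5 + 0) = 13*5 = 65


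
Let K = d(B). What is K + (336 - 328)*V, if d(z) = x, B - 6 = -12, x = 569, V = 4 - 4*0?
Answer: 601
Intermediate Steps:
V = 4 (V = 4 + 0 = 4)
B = -6 (B = 6 - 12 = -6)
d(z) = 569
K = 569
K + (336 - 328)*V = 569 + (336 - 328)*4 = 569 + 8*4 = 569 + 32 = 601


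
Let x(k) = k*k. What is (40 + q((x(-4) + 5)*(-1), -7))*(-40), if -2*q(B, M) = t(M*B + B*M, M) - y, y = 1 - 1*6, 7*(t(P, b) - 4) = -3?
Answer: -10000/7 ≈ -1428.6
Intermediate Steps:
t(P, b) = 25/7 (t(P, b) = 4 + (⅐)*(-3) = 4 - 3/7 = 25/7)
y = -5 (y = 1 - 6 = -5)
x(k) = k²
q(B, M) = -30/7 (q(B, M) = -(25/7 - 1*(-5))/2 = -(25/7 + 5)/2 = -½*60/7 = -30/7)
(40 + q((x(-4) + 5)*(-1), -7))*(-40) = (40 - 30/7)*(-40) = (250/7)*(-40) = -10000/7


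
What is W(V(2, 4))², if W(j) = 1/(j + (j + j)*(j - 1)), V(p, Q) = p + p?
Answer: 1/784 ≈ 0.0012755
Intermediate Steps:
V(p, Q) = 2*p
W(j) = 1/(j + 2*j*(-1 + j)) (W(j) = 1/(j + (2*j)*(-1 + j)) = 1/(j + 2*j*(-1 + j)))
W(V(2, 4))² = (1/(((2*2))*(-1 + 2*(2*2))))² = (1/(4*(-1 + 2*4)))² = (1/(4*(-1 + 8)))² = ((¼)/7)² = ((¼)*(⅐))² = (1/28)² = 1/784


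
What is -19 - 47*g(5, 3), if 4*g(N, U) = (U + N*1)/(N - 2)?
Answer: -151/3 ≈ -50.333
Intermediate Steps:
g(N, U) = (N + U)/(4*(-2 + N)) (g(N, U) = ((U + N*1)/(N - 2))/4 = ((U + N)/(-2 + N))/4 = ((N + U)/(-2 + N))/4 = (N + U)/(4*(-2 + N)))
-19 - 47*g(5, 3) = -19 - 47*(5 + 3)/(4*(-2 + 5)) = -19 - 47*8/(4*3) = -19 - 47*⅔ = -19 - 94/3 = -151/3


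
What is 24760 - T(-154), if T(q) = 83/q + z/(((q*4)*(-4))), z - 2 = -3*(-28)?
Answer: 30504941/1232 ≈ 24761.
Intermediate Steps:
z = 86 (z = 2 - 3*(-28) = 2 + 84 = 86)
T(q) = 621/(8*q) (T(q) = 83/q + 86/(((q*4)*(-4))) = 83/q + 86/(((4*q)*(-4))) = 83/q + 86/((-16*q)) = 83/q + 86*(-1/(16*q)) = 83/q - 43/(8*q) = 621/(8*q))
24760 - T(-154) = 24760 - 621/(8*(-154)) = 24760 - 621*(-1)/(8*154) = 24760 - 1*(-621/1232) = 24760 + 621/1232 = 30504941/1232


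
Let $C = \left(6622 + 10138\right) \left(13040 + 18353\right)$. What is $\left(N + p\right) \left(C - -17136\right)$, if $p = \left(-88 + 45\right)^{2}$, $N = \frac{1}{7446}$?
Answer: $\frac{3622020946085740}{3723} \approx 9.7288 \cdot 10^{11}$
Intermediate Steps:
$N = \frac{1}{7446} \approx 0.0001343$
$C = 526146680$ ($C = 16760 \cdot 31393 = 526146680$)
$p = 1849$ ($p = \left(-43\right)^{2} = 1849$)
$\left(N + p\right) \left(C - -17136\right) = \left(\frac{1}{7446} + 1849\right) \left(526146680 - -17136\right) = \frac{13767655 \left(526146680 + 17136\right)}{7446} = \frac{13767655}{7446} \cdot 526163816 = \frac{3622020946085740}{3723}$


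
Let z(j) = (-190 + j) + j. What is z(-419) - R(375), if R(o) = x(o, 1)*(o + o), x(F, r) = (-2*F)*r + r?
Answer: 560722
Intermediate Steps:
x(F, r) = r - 2*F*r (x(F, r) = -2*F*r + r = r - 2*F*r)
R(o) = 2*o*(1 - 2*o) (R(o) = (1*(1 - 2*o))*(o + o) = (1 - 2*o)*(2*o) = 2*o*(1 - 2*o))
z(j) = -190 + 2*j
z(-419) - R(375) = (-190 + 2*(-419)) - 2*375*(1 - 2*375) = (-190 - 838) - 2*375*(1 - 750) = -1028 - 2*375*(-749) = -1028 - 1*(-561750) = -1028 + 561750 = 560722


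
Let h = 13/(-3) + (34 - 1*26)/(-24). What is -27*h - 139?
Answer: -13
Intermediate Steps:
h = -14/3 (h = 13*(-⅓) + (34 - 26)*(-1/24) = -13/3 + 8*(-1/24) = -13/3 - ⅓ = -14/3 ≈ -4.6667)
-27*h - 139 = -27*(-14/3) - 139 = 126 - 139 = -13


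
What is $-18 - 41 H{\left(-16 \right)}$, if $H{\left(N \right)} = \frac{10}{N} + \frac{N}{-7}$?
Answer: $- \frac{4821}{56} \approx -86.089$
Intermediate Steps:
$H{\left(N \right)} = \frac{10}{N} - \frac{N}{7}$ ($H{\left(N \right)} = \frac{10}{N} + N \left(- \frac{1}{7}\right) = \frac{10}{N} - \frac{N}{7}$)
$-18 - 41 H{\left(-16 \right)} = -18 - 41 \left(\frac{10}{-16} - - \frac{16}{7}\right) = -18 - 41 \left(10 \left(- \frac{1}{16}\right) + \frac{16}{7}\right) = -18 - 41 \left(- \frac{5}{8} + \frac{16}{7}\right) = -18 - \frac{3813}{56} = - \frac{4821}{56}$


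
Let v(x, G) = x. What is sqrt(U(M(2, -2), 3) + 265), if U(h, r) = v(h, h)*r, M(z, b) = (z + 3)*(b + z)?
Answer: sqrt(265) ≈ 16.279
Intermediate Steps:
M(z, b) = (3 + z)*(b + z)
U(h, r) = h*r
sqrt(U(M(2, -2), 3) + 265) = sqrt((2**2 + 3*(-2) + 3*2 - 2*2)*3 + 265) = sqrt((4 - 6 + 6 - 4)*3 + 265) = sqrt(0*3 + 265) = sqrt(0 + 265) = sqrt(265)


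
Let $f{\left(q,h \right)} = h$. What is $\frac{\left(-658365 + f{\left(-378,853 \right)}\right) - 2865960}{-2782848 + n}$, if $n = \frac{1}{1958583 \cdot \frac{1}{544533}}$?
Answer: $\frac{209121586672}{165164795147} \approx 1.2661$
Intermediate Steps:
$n = \frac{16501}{59351}$ ($n = \frac{1}{1958583 \cdot \frac{1}{544533}} = \frac{1}{\frac{59351}{16501}} = \frac{16501}{59351} \approx 0.27802$)
$\frac{\left(-658365 + f{\left(-378,853 \right)}\right) - 2865960}{-2782848 + n} = \frac{\left(-658365 + 853\right) - 2865960}{-2782848 + \frac{16501}{59351}} = \frac{-657512 - 2865960}{- \frac{165164795147}{59351}} = \left(-3523472\right) \left(- \frac{59351}{165164795147}\right) = \frac{209121586672}{165164795147}$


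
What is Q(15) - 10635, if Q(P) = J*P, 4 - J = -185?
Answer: -7800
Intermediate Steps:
J = 189 (J = 4 - 1*(-185) = 4 + 185 = 189)
Q(P) = 189*P
Q(15) - 10635 = 189*15 - 10635 = 2835 - 10635 = -7800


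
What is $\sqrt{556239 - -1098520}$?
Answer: $\sqrt{1654759} \approx 1286.4$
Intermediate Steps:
$\sqrt{556239 - -1098520} = \sqrt{556239 + 1098520} = \sqrt{1654759}$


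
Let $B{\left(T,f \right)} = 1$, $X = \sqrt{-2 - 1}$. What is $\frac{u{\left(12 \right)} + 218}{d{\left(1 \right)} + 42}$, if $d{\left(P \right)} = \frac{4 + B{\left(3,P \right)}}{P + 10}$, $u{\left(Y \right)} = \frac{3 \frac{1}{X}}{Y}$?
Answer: $\frac{2398}{467} - \frac{11 i \sqrt{3}}{5604} \approx 5.1349 - 0.0033998 i$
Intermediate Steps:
$X = i \sqrt{3}$ ($X = \sqrt{-3} = i \sqrt{3} \approx 1.732 i$)
$u{\left(Y \right)} = - \frac{i \sqrt{3}}{Y}$ ($u{\left(Y \right)} = \frac{3 \frac{1}{i \sqrt{3}}}{Y} = \frac{3 \left(- \frac{i \sqrt{3}}{3}\right)}{Y} = \frac{\left(-1\right) i \sqrt{3}}{Y} = - \frac{i \sqrt{3}}{Y}$)
$d{\left(P \right)} = \frac{5}{10 + P}$ ($d{\left(P \right)} = \frac{4 + 1}{P + 10} = \frac{5}{10 + P}$)
$\frac{u{\left(12 \right)} + 218}{d{\left(1 \right)} + 42} = \frac{- \frac{i \sqrt{3}}{12} + 218}{\frac{5}{10 + 1} + 42} = \frac{\left(-1\right) i \sqrt{3} \cdot \frac{1}{12} + 218}{\frac{5}{11} + 42} = \frac{- \frac{i \sqrt{3}}{12} + 218}{5 \cdot \frac{1}{11} + 42} = \frac{218 - \frac{i \sqrt{3}}{12}}{\frac{5}{11} + 42} = \frac{218 - \frac{i \sqrt{3}}{12}}{\frac{467}{11}} = \left(218 - \frac{i \sqrt{3}}{12}\right) \frac{11}{467} = \frac{2398}{467} - \frac{11 i \sqrt{3}}{5604}$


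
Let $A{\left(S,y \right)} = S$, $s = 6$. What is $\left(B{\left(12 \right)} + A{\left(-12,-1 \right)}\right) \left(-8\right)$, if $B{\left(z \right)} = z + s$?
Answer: $-48$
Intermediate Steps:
$B{\left(z \right)} = 6 + z$ ($B{\left(z \right)} = z + 6 = 6 + z$)
$\left(B{\left(12 \right)} + A{\left(-12,-1 \right)}\right) \left(-8\right) = \left(\left(6 + 12\right) - 12\right) \left(-8\right) = \left(18 - 12\right) \left(-8\right) = 6 \left(-8\right) = -48$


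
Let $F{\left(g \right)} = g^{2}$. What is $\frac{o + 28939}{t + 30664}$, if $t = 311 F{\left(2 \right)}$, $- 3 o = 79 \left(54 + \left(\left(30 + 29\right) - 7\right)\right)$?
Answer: $\frac{78443}{95724} \approx 0.81947$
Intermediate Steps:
$o = - \frac{8374}{3}$ ($o = - \frac{79 \left(54 + \left(\left(30 + 29\right) - 7\right)\right)}{3} = - \frac{79 \left(54 + \left(59 - 7\right)\right)}{3} = - \frac{79 \left(54 + 52\right)}{3} = - \frac{79 \cdot 106}{3} = \left(- \frac{1}{3}\right) 8374 = - \frac{8374}{3} \approx -2791.3$)
$t = 1244$ ($t = 311 \cdot 2^{2} = 311 \cdot 4 = 1244$)
$\frac{o + 28939}{t + 30664} = \frac{- \frac{8374}{3} + 28939}{1244 + 30664} = \frac{78443}{3 \cdot 31908} = \frac{78443}{3} \cdot \frac{1}{31908} = \frac{78443}{95724}$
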